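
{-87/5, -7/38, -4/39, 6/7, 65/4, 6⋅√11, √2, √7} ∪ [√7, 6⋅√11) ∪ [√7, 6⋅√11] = {-87/5, -7/38, -4/39, 6/7, √2} ∪ [√7, 6⋅√11]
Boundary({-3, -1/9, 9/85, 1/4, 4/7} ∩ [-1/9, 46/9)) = {-1/9, 9/85, 1/4, 4/7}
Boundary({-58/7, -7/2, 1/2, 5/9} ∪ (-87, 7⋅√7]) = {-87, 7⋅√7}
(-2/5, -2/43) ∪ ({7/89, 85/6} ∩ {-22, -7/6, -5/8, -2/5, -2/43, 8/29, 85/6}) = (-2/5, -2/43) ∪ {85/6}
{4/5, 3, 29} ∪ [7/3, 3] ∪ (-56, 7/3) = (-56, 3] ∪ {29}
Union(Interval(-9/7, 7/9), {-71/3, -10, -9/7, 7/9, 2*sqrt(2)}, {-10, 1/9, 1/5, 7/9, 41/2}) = Union({-71/3, -10, 41/2, 2*sqrt(2)}, Interval(-9/7, 7/9))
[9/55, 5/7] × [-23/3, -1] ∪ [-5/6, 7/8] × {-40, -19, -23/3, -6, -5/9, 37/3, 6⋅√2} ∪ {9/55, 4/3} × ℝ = ({9/55, 4/3} × ℝ) ∪ ([9/55, 5/7] × [-23/3, -1]) ∪ ([-5/6, 7/8] × {-40, -19, -23/3, -6, -5/9, 37/3, 6⋅√2})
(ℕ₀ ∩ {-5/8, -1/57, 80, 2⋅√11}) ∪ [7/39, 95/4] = [7/39, 95/4] ∪ {80}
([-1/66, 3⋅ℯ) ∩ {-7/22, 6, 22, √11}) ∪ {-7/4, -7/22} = {-7/4, -7/22, 6, √11}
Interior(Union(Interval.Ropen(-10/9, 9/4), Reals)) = Interval(-oo, oo)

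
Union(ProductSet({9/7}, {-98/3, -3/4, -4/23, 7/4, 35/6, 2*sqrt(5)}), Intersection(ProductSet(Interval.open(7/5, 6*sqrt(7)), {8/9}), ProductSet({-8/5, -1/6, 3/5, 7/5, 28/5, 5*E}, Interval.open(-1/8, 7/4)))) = Union(ProductSet({9/7}, {-98/3, -3/4, -4/23, 7/4, 35/6, 2*sqrt(5)}), ProductSet({28/5, 5*E}, {8/9}))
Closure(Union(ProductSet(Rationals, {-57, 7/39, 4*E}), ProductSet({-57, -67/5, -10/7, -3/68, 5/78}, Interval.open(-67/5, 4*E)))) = Union(ProductSet({-57, -67/5, -10/7, -3/68, 5/78}, Interval(-67/5, 4*E)), ProductSet(Reals, {-57, 7/39, 4*E}))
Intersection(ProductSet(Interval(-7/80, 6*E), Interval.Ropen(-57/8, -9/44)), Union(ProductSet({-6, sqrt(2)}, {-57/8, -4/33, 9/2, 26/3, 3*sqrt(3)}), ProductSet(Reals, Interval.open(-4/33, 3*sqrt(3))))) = ProductSet({sqrt(2)}, {-57/8})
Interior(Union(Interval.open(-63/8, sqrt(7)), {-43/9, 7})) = Interval.open(-63/8, sqrt(7))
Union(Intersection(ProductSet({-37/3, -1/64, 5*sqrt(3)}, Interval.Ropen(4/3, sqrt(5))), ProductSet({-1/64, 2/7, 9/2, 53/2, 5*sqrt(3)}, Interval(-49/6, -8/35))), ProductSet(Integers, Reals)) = ProductSet(Integers, Reals)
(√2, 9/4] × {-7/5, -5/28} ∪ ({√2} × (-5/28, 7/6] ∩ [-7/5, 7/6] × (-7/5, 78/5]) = (√2, 9/4] × {-7/5, -5/28}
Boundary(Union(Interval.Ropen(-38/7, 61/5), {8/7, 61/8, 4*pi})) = {-38/7, 61/5, 4*pi}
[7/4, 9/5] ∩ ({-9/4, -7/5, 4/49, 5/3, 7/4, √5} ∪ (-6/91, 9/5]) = [7/4, 9/5]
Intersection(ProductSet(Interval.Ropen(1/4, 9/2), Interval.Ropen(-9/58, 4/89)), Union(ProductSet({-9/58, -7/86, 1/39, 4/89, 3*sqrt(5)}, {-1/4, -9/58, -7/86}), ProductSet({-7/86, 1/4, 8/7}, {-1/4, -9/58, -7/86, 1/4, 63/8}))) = ProductSet({1/4, 8/7}, {-9/58, -7/86})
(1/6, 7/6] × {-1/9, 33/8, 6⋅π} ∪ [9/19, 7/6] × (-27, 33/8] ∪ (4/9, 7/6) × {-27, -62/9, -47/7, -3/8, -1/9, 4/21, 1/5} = ([9/19, 7/6] × (-27, 33/8]) ∪ ((1/6, 7/6] × {-1/9, 33/8, 6⋅π}) ∪ ((4/9, 7/6) × {-27, -62/9, -47/7, -3/8, -1/9, 4/21, 1/5})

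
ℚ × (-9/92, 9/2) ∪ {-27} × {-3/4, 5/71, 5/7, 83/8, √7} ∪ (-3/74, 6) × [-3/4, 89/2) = (ℚ × (-9/92, 9/2)) ∪ ({-27} × {-3/4, 5/71, 5/7, 83/8, √7}) ∪ ((-3/74, 6) × [-3/4, 89/2))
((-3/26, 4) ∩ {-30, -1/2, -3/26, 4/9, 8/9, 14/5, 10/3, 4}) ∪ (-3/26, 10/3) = (-3/26, 10/3]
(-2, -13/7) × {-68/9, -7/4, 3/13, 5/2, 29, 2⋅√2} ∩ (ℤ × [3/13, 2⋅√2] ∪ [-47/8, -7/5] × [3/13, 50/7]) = (-2, -13/7) × {3/13, 5/2, 2⋅√2}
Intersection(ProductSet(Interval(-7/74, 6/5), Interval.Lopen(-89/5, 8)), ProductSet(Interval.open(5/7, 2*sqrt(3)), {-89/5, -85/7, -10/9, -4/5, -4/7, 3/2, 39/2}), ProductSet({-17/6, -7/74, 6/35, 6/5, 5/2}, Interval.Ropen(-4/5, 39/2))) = ProductSet({6/5}, {-4/5, -4/7, 3/2})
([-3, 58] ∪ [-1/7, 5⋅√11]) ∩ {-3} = {-3}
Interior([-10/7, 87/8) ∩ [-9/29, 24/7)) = (-9/29, 24/7)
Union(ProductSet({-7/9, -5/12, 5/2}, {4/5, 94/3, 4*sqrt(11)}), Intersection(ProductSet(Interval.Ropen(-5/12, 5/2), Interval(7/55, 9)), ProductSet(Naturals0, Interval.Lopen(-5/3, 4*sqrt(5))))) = Union(ProductSet({-7/9, -5/12, 5/2}, {4/5, 94/3, 4*sqrt(11)}), ProductSet(Range(0, 3, 1), Interval(7/55, 4*sqrt(5))))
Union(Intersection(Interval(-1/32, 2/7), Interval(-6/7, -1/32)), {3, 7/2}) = {-1/32, 3, 7/2}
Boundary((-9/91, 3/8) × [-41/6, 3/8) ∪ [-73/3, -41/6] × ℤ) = ([-73/3, -41/6] × ℤ) ∪ ({-9/91, 3/8} × [-41/6, 3/8]) ∪ ([-9/91, 3/8] × {-41/6, 3/8})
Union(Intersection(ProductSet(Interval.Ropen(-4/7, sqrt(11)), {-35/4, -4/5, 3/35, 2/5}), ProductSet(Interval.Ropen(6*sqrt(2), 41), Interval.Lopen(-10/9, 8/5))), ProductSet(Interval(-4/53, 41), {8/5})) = ProductSet(Interval(-4/53, 41), {8/5})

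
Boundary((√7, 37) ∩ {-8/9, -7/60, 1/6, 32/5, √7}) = {32/5}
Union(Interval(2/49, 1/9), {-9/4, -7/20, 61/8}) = Union({-9/4, -7/20, 61/8}, Interval(2/49, 1/9))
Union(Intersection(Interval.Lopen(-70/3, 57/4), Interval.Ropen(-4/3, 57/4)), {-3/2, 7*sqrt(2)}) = Union({-3/2}, Interval.Ropen(-4/3, 57/4))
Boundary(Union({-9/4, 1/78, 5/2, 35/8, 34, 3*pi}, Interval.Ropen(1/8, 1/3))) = {-9/4, 1/78, 1/8, 1/3, 5/2, 35/8, 34, 3*pi}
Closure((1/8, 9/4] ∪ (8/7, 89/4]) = [1/8, 89/4]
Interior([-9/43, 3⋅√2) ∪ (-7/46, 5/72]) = (-9/43, 3⋅√2)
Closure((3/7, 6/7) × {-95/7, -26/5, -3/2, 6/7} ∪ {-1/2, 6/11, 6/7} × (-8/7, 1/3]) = ({-1/2, 6/11, 6/7} × [-8/7, 1/3]) ∪ ([3/7, 6/7] × {-95/7, -26/5, -3/2, 6/7})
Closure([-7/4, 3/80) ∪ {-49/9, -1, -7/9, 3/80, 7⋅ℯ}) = {-49/9, 7⋅ℯ} ∪ [-7/4, 3/80]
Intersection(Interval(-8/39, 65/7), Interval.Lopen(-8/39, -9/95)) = Interval.Lopen(-8/39, -9/95)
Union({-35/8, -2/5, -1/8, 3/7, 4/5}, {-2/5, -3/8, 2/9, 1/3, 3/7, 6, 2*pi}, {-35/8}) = {-35/8, -2/5, -3/8, -1/8, 2/9, 1/3, 3/7, 4/5, 6, 2*pi}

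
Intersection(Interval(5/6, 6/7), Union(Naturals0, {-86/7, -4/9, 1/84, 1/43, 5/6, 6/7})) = {5/6, 6/7}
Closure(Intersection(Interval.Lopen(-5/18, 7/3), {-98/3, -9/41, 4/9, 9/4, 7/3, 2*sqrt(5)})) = {-9/41, 4/9, 9/4, 7/3}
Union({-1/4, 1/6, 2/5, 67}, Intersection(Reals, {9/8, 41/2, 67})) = {-1/4, 1/6, 2/5, 9/8, 41/2, 67}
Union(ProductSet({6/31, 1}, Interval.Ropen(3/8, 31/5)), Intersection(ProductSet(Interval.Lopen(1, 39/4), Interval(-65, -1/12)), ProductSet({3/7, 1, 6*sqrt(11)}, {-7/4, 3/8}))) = ProductSet({6/31, 1}, Interval.Ropen(3/8, 31/5))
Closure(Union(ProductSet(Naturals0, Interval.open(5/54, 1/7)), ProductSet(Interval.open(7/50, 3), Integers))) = Union(ProductSet(Interval(7/50, 3), Integers), ProductSet(Naturals0, Interval(5/54, 1/7)))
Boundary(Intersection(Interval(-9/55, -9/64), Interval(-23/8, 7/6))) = {-9/55, -9/64}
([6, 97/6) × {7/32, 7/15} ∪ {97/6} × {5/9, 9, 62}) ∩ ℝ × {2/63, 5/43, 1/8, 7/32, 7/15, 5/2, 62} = ({97/6} × {62}) ∪ ([6, 97/6) × {7/32, 7/15})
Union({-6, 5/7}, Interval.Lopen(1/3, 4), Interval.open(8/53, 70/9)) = Union({-6}, Interval.open(8/53, 70/9))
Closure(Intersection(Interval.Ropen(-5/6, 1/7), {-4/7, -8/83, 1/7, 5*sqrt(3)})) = {-4/7, -8/83}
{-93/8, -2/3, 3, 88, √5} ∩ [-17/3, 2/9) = {-2/3}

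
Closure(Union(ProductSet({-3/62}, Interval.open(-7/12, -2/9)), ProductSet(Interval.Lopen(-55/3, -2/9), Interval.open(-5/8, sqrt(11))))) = Union(ProductSet({-3/62}, Interval(-7/12, -2/9)), ProductSet({-55/3, -2/9}, Interval(-5/8, sqrt(11))), ProductSet(Interval(-55/3, -2/9), {-5/8, sqrt(11)}), ProductSet(Interval.Lopen(-55/3, -2/9), Interval.open(-5/8, sqrt(11))))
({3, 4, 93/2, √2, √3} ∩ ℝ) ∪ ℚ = ℚ ∪ {√2, √3}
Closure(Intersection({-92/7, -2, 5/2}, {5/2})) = {5/2}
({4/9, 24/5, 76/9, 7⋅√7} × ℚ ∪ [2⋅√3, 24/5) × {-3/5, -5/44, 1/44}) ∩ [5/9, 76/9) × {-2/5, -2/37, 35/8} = {24/5} × {-2/5, -2/37, 35/8}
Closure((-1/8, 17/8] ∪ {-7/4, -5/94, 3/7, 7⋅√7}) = {-7/4, 7⋅√7} ∪ [-1/8, 17/8]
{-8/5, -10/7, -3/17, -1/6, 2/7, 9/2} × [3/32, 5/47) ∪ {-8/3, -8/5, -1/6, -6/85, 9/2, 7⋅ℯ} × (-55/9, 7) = ({-8/5, -10/7, -3/17, -1/6, 2/7, 9/2} × [3/32, 5/47)) ∪ ({-8/3, -8/5, -1/6, -6/85, 9/2, 7⋅ℯ} × (-55/9, 7))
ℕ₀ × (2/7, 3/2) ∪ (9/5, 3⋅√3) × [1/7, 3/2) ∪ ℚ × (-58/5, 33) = (ℚ × (-58/5, 33)) ∪ ((9/5, 3⋅√3) × [1/7, 3/2))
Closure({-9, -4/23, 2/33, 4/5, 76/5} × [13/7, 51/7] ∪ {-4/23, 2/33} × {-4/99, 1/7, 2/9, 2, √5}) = ({-4/23, 2/33} × {-4/99, 1/7, 2/9, 2, √5}) ∪ ({-9, -4/23, 2/33, 4/5, 76/5} × [13/7, 51/7])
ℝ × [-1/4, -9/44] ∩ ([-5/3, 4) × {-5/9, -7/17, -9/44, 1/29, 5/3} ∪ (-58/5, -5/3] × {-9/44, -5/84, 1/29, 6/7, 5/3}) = (-58/5, 4) × {-9/44}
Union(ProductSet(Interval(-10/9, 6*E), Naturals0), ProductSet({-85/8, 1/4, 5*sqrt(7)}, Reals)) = Union(ProductSet({-85/8, 1/4, 5*sqrt(7)}, Reals), ProductSet(Interval(-10/9, 6*E), Naturals0))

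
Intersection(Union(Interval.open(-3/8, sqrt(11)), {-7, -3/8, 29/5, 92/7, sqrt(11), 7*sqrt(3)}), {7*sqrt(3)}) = {7*sqrt(3)}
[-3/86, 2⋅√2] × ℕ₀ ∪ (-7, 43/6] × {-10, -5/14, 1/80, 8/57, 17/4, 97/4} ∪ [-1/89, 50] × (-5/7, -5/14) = ([-3/86, 2⋅√2] × ℕ₀) ∪ ([-1/89, 50] × (-5/7, -5/14)) ∪ ((-7, 43/6] × {-10, -5/14, 1/80, 8/57, 17/4, 97/4})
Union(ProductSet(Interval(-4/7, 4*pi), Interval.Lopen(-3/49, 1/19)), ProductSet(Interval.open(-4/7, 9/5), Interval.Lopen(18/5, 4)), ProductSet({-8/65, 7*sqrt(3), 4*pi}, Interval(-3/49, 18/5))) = Union(ProductSet({-8/65, 7*sqrt(3), 4*pi}, Interval(-3/49, 18/5)), ProductSet(Interval.open(-4/7, 9/5), Interval.Lopen(18/5, 4)), ProductSet(Interval(-4/7, 4*pi), Interval.Lopen(-3/49, 1/19)))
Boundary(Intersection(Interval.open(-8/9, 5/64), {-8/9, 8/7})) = EmptySet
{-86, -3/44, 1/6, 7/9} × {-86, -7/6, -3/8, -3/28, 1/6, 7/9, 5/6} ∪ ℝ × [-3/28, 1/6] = (ℝ × [-3/28, 1/6]) ∪ ({-86, -3/44, 1/6, 7/9} × {-86, -7/6, -3/8, -3/28, 1/6, 7/9, 5/6})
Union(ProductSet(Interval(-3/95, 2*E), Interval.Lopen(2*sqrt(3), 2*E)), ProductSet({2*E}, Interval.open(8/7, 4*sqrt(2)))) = Union(ProductSet({2*E}, Interval.open(8/7, 4*sqrt(2))), ProductSet(Interval(-3/95, 2*E), Interval.Lopen(2*sqrt(3), 2*E)))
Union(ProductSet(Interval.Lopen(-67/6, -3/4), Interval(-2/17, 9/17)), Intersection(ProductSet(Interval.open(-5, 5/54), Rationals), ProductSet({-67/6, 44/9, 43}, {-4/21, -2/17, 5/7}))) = ProductSet(Interval.Lopen(-67/6, -3/4), Interval(-2/17, 9/17))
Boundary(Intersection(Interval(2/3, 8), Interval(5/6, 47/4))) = {5/6, 8}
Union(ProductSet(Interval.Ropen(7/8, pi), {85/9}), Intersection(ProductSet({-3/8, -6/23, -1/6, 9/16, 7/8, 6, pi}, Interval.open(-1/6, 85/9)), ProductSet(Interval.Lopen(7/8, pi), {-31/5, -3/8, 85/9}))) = ProductSet(Interval.Ropen(7/8, pi), {85/9})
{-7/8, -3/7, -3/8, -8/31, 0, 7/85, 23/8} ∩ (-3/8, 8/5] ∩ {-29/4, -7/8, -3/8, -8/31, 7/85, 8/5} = {-8/31, 7/85}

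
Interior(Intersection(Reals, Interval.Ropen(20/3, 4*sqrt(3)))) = Interval.open(20/3, 4*sqrt(3))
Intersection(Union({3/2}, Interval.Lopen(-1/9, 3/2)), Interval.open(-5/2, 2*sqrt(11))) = Interval.Lopen(-1/9, 3/2)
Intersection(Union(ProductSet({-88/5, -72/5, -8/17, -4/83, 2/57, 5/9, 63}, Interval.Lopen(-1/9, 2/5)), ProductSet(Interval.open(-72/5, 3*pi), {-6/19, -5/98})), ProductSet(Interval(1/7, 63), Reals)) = Union(ProductSet({5/9, 63}, Interval.Lopen(-1/9, 2/5)), ProductSet(Interval.Ropen(1/7, 3*pi), {-6/19, -5/98}))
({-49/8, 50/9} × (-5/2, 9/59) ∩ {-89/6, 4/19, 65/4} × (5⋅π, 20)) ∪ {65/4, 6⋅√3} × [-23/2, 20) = {65/4, 6⋅√3} × [-23/2, 20)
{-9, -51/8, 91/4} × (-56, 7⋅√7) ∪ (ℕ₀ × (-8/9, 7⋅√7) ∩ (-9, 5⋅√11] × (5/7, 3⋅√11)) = ({-9, -51/8, 91/4} × (-56, 7⋅√7)) ∪ ({0, 1, …, 16} × (5/7, 3⋅√11))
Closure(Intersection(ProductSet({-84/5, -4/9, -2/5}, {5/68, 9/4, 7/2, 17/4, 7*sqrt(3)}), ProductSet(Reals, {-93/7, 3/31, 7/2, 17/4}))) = ProductSet({-84/5, -4/9, -2/5}, {7/2, 17/4})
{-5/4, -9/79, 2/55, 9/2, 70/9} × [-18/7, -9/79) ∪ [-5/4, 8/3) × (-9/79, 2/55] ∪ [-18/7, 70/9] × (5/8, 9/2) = ([-18/7, 70/9] × (5/8, 9/2)) ∪ ([-5/4, 8/3) × (-9/79, 2/55]) ∪ ({-5/4, -9/79, 2/55, 9/2, 70/9} × [-18/7, -9/79))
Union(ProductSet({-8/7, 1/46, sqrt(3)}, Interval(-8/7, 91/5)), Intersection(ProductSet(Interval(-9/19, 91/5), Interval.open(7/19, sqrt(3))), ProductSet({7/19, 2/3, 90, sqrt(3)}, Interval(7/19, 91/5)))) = Union(ProductSet({-8/7, 1/46, sqrt(3)}, Interval(-8/7, 91/5)), ProductSet({7/19, 2/3, sqrt(3)}, Interval.open(7/19, sqrt(3))))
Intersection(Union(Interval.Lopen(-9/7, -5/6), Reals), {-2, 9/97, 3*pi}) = {-2, 9/97, 3*pi}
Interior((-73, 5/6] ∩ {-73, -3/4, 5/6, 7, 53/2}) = ∅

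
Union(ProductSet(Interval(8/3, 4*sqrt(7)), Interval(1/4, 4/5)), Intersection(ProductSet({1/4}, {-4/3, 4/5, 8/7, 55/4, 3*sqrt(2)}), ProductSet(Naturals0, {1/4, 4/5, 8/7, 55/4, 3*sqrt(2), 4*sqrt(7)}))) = ProductSet(Interval(8/3, 4*sqrt(7)), Interval(1/4, 4/5))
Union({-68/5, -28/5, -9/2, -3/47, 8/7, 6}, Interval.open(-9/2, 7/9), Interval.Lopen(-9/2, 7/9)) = Union({-68/5, -28/5, 8/7, 6}, Interval(-9/2, 7/9))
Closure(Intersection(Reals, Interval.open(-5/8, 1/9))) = Interval(-5/8, 1/9)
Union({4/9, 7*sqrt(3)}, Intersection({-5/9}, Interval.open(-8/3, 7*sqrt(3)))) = {-5/9, 4/9, 7*sqrt(3)}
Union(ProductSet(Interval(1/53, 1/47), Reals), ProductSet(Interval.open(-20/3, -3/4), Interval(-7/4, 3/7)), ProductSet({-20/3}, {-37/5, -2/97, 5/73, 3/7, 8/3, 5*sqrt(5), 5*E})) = Union(ProductSet({-20/3}, {-37/5, -2/97, 5/73, 3/7, 8/3, 5*sqrt(5), 5*E}), ProductSet(Interval.open(-20/3, -3/4), Interval(-7/4, 3/7)), ProductSet(Interval(1/53, 1/47), Reals))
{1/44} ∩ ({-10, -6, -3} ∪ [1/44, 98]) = {1/44}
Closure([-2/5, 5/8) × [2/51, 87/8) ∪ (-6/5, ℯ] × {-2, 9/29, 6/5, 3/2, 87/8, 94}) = ({-2/5, 5/8} × [2/51, 87/8]) ∪ ([-2/5, 5/8] × {2/51, 87/8}) ∪ ([-2/5, 5/8) × [2/51, 87/8)) ∪ ([-6/5, ℯ] × {-2, 9/29, 6/5, 3/2, 87/8, 94})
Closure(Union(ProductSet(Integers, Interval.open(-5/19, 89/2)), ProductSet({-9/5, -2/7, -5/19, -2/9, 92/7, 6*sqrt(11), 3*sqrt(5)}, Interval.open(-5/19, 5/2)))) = Union(ProductSet({-9/5, -2/7, -5/19, -2/9, 92/7, 6*sqrt(11), 3*sqrt(5)}, Interval(-5/19, 5/2)), ProductSet(Integers, Interval(-5/19, 89/2)))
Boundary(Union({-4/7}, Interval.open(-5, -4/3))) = {-5, -4/3, -4/7}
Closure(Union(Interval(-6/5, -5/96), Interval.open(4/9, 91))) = Union(Interval(-6/5, -5/96), Interval(4/9, 91))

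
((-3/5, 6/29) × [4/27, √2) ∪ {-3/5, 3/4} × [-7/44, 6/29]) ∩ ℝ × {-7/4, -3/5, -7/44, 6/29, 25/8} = ({-3/5, 3/4} × {-7/44, 6/29}) ∪ ((-3/5, 6/29) × {6/29})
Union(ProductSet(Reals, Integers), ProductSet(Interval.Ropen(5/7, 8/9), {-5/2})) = Union(ProductSet(Interval.Ropen(5/7, 8/9), {-5/2}), ProductSet(Reals, Integers))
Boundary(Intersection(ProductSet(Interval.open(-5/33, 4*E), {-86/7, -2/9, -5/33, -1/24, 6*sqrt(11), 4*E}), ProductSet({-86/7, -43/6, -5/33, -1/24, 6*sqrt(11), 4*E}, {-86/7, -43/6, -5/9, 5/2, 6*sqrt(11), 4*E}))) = ProductSet({-1/24}, {-86/7, 6*sqrt(11), 4*E})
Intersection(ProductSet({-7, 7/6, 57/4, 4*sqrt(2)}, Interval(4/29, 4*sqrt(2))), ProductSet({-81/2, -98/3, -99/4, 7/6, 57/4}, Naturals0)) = ProductSet({7/6, 57/4}, Range(1, 6, 1))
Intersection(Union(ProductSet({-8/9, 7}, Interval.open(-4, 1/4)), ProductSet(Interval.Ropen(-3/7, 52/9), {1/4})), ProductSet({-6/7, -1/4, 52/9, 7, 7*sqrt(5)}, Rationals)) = Union(ProductSet({-1/4}, {1/4}), ProductSet({7}, Intersection(Interval.open(-4, 1/4), Rationals)))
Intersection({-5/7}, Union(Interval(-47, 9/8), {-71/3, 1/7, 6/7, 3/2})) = {-5/7}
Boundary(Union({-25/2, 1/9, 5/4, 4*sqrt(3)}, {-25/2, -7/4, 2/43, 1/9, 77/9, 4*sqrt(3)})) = {-25/2, -7/4, 2/43, 1/9, 5/4, 77/9, 4*sqrt(3)}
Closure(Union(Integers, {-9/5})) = Union({-9/5}, Integers)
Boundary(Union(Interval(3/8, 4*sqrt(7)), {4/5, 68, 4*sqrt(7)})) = {3/8, 68, 4*sqrt(7)}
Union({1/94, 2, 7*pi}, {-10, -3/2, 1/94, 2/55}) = {-10, -3/2, 1/94, 2/55, 2, 7*pi}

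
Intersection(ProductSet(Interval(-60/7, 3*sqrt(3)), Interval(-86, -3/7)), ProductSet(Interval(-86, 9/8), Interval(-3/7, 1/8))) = ProductSet(Interval(-60/7, 9/8), {-3/7})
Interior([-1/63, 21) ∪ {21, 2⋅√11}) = (-1/63, 21)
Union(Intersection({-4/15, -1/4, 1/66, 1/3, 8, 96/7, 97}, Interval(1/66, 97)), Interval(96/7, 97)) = Union({1/66, 1/3, 8}, Interval(96/7, 97))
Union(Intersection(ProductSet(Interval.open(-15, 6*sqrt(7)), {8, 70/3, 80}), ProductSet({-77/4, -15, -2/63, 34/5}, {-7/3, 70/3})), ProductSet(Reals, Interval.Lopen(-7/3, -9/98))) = Union(ProductSet({-2/63, 34/5}, {70/3}), ProductSet(Reals, Interval.Lopen(-7/3, -9/98)))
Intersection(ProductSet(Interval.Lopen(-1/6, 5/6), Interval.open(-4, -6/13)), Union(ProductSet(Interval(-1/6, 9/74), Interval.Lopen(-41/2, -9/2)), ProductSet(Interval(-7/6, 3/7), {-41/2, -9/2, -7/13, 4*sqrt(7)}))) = ProductSet(Interval.Lopen(-1/6, 3/7), {-7/13})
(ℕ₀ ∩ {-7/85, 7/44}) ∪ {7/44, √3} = {7/44, √3}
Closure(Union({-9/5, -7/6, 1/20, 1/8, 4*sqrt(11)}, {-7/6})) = {-9/5, -7/6, 1/20, 1/8, 4*sqrt(11)}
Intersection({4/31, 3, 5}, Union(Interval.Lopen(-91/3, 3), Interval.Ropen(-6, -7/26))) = {4/31, 3}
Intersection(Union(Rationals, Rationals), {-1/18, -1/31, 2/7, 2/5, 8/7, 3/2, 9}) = {-1/18, -1/31, 2/7, 2/5, 8/7, 3/2, 9}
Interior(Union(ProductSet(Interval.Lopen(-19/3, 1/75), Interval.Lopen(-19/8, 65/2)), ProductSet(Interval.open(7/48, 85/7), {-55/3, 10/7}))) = ProductSet(Interval.open(-19/3, 1/75), Interval.open(-19/8, 65/2))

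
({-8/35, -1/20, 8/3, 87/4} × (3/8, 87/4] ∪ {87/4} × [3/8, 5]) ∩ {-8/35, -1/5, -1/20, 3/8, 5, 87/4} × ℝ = ({87/4} × [3/8, 5]) ∪ ({-8/35, -1/20, 87/4} × (3/8, 87/4])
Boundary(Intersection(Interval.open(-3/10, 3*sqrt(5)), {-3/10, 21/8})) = {21/8}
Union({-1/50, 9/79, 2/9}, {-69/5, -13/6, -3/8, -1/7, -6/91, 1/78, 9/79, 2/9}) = {-69/5, -13/6, -3/8, -1/7, -6/91, -1/50, 1/78, 9/79, 2/9}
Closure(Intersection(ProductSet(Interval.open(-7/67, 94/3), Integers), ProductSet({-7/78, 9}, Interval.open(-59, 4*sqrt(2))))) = ProductSet({-7/78, 9}, Range(-58, 6, 1))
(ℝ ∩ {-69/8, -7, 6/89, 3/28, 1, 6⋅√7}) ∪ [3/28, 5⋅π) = {-69/8, -7, 6/89, 6⋅√7} ∪ [3/28, 5⋅π)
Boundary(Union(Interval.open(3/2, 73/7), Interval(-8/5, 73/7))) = {-8/5, 73/7}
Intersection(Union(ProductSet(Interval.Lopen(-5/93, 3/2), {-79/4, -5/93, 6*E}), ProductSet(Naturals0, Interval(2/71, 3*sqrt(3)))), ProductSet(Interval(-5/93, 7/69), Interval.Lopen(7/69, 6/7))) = ProductSet(Range(0, 1, 1), Interval.Lopen(7/69, 6/7))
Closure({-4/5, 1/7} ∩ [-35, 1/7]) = {-4/5, 1/7}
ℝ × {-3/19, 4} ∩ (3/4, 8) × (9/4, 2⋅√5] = (3/4, 8) × {4}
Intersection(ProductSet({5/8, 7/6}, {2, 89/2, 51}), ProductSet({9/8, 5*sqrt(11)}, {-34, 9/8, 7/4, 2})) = EmptySet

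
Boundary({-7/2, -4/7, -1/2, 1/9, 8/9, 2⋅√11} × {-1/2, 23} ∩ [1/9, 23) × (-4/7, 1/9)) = {1/9, 8/9, 2⋅√11} × {-1/2}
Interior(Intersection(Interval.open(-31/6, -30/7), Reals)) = Interval.open(-31/6, -30/7)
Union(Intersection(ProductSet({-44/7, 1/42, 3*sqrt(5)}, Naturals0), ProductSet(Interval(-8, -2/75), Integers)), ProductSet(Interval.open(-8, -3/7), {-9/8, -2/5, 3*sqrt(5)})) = Union(ProductSet({-44/7}, Naturals0), ProductSet(Interval.open(-8, -3/7), {-9/8, -2/5, 3*sqrt(5)}))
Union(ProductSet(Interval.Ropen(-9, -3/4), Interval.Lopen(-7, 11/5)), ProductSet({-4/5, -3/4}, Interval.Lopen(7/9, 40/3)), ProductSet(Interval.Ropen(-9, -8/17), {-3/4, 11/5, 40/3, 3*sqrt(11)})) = Union(ProductSet({-4/5, -3/4}, Interval.Lopen(7/9, 40/3)), ProductSet(Interval.Ropen(-9, -3/4), Interval.Lopen(-7, 11/5)), ProductSet(Interval.Ropen(-9, -8/17), {-3/4, 11/5, 40/3, 3*sqrt(11)}))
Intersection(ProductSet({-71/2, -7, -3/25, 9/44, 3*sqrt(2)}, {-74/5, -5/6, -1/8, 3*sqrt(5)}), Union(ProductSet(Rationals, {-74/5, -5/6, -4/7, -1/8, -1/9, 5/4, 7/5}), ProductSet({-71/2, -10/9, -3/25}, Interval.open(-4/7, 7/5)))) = ProductSet({-71/2, -7, -3/25, 9/44}, {-74/5, -5/6, -1/8})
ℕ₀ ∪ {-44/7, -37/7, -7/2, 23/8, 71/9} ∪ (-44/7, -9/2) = [-44/7, -9/2) ∪ {-7/2, 23/8, 71/9} ∪ ℕ₀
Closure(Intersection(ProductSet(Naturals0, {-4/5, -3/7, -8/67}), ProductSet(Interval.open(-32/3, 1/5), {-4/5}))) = ProductSet(Range(0, 1, 1), {-4/5})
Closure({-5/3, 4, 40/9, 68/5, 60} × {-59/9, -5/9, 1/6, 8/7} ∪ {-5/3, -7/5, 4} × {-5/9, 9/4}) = ({-5/3, -7/5, 4} × {-5/9, 9/4}) ∪ ({-5/3, 4, 40/9, 68/5, 60} × {-59/9, -5/9, 1/6, 8/7})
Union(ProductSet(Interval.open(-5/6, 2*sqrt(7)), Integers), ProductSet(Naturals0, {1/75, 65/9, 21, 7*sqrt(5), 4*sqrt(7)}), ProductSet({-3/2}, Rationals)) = Union(ProductSet({-3/2}, Rationals), ProductSet(Interval.open(-5/6, 2*sqrt(7)), Integers), ProductSet(Naturals0, {1/75, 65/9, 21, 7*sqrt(5), 4*sqrt(7)}))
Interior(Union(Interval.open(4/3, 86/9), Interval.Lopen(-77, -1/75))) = Union(Interval.open(-77, -1/75), Interval.open(4/3, 86/9))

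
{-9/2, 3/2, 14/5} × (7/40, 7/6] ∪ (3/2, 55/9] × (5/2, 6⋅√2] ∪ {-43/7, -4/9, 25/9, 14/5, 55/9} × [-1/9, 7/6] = ({-9/2, 3/2, 14/5} × (7/40, 7/6]) ∪ ({-43/7, -4/9, 25/9, 14/5, 55/9} × [-1/9, 7/6]) ∪ ((3/2, 55/9] × (5/2, 6⋅√2])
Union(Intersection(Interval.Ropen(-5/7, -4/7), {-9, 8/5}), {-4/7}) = {-4/7}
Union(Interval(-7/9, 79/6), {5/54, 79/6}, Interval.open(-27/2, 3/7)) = Interval.Lopen(-27/2, 79/6)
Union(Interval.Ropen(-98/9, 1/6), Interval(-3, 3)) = Interval(-98/9, 3)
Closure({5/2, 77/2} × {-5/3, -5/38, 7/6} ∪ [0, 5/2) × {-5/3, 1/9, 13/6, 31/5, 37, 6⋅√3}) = ({5/2, 77/2} × {-5/3, -5/38, 7/6}) ∪ ([0, 5/2] × {-5/3, 1/9, 13/6, 31/5, 37, 6⋅√3})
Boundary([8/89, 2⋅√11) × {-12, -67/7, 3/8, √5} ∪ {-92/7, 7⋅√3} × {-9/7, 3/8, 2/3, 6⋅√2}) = ({-92/7, 7⋅√3} × {-9/7, 3/8, 2/3, 6⋅√2}) ∪ ([8/89, 2⋅√11] × {-12, -67/7, 3/8, √5})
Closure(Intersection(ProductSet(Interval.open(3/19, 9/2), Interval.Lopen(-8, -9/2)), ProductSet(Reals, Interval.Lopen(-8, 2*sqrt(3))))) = Union(ProductSet({3/19, 9/2}, Interval(-8, -9/2)), ProductSet(Interval(3/19, 9/2), {-8, -9/2}), ProductSet(Interval.open(3/19, 9/2), Interval.Lopen(-8, -9/2)))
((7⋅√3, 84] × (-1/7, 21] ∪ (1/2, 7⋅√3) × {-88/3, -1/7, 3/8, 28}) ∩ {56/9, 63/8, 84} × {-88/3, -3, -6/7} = {56/9, 63/8} × {-88/3}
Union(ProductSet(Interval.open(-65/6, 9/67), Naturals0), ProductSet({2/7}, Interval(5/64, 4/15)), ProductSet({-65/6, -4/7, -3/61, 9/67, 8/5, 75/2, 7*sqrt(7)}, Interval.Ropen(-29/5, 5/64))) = Union(ProductSet({2/7}, Interval(5/64, 4/15)), ProductSet({-65/6, -4/7, -3/61, 9/67, 8/5, 75/2, 7*sqrt(7)}, Interval.Ropen(-29/5, 5/64)), ProductSet(Interval.open(-65/6, 9/67), Naturals0))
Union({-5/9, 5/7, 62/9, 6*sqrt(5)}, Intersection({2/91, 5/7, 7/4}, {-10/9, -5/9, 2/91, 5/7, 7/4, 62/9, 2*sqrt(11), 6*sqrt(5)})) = {-5/9, 2/91, 5/7, 7/4, 62/9, 6*sqrt(5)}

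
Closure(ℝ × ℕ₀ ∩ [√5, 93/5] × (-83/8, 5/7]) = [√5, 93/5] × {0}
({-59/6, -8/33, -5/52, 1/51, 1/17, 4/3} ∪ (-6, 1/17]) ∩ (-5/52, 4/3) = (-5/52, 1/17]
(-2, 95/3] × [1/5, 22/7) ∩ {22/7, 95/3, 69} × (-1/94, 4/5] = {22/7, 95/3} × [1/5, 4/5]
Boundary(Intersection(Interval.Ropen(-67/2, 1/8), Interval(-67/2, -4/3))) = {-67/2, -4/3}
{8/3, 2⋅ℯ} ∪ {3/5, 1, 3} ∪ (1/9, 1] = (1/9, 1] ∪ {8/3, 3, 2⋅ℯ}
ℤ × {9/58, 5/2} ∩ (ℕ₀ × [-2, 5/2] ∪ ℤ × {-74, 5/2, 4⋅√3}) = (ℤ × {5/2}) ∪ (ℕ₀ × {9/58, 5/2})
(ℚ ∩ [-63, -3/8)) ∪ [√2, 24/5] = [√2, 24/5] ∪ (ℚ ∩ [-63, -3/8))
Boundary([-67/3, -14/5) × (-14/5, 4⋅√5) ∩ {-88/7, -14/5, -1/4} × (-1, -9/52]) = {-88/7} × [-1, -9/52]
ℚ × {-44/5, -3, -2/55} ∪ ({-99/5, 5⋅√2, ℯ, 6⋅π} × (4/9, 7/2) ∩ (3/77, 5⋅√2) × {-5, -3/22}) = ℚ × {-44/5, -3, -2/55}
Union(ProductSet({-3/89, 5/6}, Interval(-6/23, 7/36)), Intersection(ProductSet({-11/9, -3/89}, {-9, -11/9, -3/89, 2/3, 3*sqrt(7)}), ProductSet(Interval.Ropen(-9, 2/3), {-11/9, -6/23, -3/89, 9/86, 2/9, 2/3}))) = Union(ProductSet({-11/9, -3/89}, {-11/9, -3/89, 2/3}), ProductSet({-3/89, 5/6}, Interval(-6/23, 7/36)))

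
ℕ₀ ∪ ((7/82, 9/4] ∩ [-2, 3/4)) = ℕ₀ ∪ (7/82, 3/4)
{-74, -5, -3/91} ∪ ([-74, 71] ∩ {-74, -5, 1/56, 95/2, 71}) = {-74, -5, -3/91, 1/56, 95/2, 71}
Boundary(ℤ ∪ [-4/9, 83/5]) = {-4/9, 83/5} ∪ (ℤ \ (-4/9, 83/5))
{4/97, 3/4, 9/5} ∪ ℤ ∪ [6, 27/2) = ℤ ∪ {4/97, 3/4, 9/5} ∪ [6, 27/2)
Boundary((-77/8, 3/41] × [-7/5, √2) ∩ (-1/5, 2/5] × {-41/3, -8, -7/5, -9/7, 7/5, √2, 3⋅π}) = [-1/5, 3/41] × {-7/5, -9/7, 7/5}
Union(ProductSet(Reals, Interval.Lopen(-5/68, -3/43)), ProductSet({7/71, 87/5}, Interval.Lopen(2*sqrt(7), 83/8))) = Union(ProductSet({7/71, 87/5}, Interval.Lopen(2*sqrt(7), 83/8)), ProductSet(Reals, Interval.Lopen(-5/68, -3/43)))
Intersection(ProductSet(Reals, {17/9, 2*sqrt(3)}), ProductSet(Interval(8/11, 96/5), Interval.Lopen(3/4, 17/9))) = ProductSet(Interval(8/11, 96/5), {17/9})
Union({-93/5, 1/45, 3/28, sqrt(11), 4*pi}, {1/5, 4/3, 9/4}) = {-93/5, 1/45, 3/28, 1/5, 4/3, 9/4, sqrt(11), 4*pi}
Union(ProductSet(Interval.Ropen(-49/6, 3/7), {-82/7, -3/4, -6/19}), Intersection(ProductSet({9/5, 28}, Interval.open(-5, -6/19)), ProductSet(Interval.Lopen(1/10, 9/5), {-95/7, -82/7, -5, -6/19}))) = ProductSet(Interval.Ropen(-49/6, 3/7), {-82/7, -3/4, -6/19})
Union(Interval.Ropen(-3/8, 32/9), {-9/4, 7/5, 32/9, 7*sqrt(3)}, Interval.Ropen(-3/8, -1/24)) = Union({-9/4, 7*sqrt(3)}, Interval(-3/8, 32/9))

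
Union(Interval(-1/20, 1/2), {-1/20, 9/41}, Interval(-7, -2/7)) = Union(Interval(-7, -2/7), Interval(-1/20, 1/2))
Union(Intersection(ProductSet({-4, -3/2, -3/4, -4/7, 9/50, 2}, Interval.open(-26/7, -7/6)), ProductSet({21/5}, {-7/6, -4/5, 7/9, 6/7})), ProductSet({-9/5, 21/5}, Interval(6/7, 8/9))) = ProductSet({-9/5, 21/5}, Interval(6/7, 8/9))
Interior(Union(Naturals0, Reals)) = Reals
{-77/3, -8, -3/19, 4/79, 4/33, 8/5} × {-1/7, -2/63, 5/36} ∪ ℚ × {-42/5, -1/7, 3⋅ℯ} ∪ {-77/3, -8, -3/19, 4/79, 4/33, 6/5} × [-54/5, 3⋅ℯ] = (ℚ × {-42/5, -1/7, 3⋅ℯ}) ∪ ({-77/3, -8, -3/19, 4/79, 4/33, 8/5} × {-1/7, -2/63, 5/36}) ∪ ({-77/3, -8, -3/19, 4/79, 4/33, 6/5} × [-54/5, 3⋅ℯ])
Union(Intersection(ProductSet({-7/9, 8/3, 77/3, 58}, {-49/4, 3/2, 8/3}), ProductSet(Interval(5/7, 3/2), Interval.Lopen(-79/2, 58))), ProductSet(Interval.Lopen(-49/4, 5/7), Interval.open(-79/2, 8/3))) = ProductSet(Interval.Lopen(-49/4, 5/7), Interval.open(-79/2, 8/3))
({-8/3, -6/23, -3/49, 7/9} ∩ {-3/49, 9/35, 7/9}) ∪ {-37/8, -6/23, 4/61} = {-37/8, -6/23, -3/49, 4/61, 7/9}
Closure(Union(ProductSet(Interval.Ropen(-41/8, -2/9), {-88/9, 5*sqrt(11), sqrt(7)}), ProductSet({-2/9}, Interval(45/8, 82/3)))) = Union(ProductSet({-2/9}, Interval(45/8, 82/3)), ProductSet(Interval(-41/8, -2/9), {-88/9, 5*sqrt(11), sqrt(7)}))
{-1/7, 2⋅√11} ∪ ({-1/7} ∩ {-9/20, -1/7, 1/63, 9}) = {-1/7, 2⋅√11}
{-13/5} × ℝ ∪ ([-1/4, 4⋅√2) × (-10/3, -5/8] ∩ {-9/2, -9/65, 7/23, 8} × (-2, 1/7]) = ({-13/5} × ℝ) ∪ ({-9/65, 7/23} × (-2, -5/8])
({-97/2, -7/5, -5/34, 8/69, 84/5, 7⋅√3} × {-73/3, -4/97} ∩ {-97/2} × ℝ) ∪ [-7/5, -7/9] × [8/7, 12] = ({-97/2} × {-73/3, -4/97}) ∪ ([-7/5, -7/9] × [8/7, 12])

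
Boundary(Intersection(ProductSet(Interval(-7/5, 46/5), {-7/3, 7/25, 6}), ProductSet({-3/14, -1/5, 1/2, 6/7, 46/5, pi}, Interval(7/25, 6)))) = ProductSet({-3/14, -1/5, 1/2, 6/7, 46/5, pi}, {7/25, 6})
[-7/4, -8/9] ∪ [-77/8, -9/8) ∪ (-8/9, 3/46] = [-77/8, 3/46]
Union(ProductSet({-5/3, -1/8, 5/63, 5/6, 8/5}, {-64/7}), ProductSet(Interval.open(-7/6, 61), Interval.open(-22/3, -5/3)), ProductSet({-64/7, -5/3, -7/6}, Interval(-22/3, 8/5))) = Union(ProductSet({-64/7, -5/3, -7/6}, Interval(-22/3, 8/5)), ProductSet({-5/3, -1/8, 5/63, 5/6, 8/5}, {-64/7}), ProductSet(Interval.open(-7/6, 61), Interval.open(-22/3, -5/3)))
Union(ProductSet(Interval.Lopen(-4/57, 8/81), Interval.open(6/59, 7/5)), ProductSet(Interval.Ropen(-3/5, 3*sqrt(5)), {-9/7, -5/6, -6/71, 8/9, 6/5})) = Union(ProductSet(Interval.Ropen(-3/5, 3*sqrt(5)), {-9/7, -5/6, -6/71, 8/9, 6/5}), ProductSet(Interval.Lopen(-4/57, 8/81), Interval.open(6/59, 7/5)))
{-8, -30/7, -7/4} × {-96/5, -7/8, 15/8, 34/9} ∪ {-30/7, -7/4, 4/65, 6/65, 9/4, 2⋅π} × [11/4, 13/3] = ({-8, -30/7, -7/4} × {-96/5, -7/8, 15/8, 34/9}) ∪ ({-30/7, -7/4, 4/65, 6/65, 9/4, 2⋅π} × [11/4, 13/3])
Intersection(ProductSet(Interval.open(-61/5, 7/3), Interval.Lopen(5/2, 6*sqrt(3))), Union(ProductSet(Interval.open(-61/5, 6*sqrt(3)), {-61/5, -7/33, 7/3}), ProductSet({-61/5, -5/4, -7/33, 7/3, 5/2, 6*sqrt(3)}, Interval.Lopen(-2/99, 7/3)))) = EmptySet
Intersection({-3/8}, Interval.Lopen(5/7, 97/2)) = EmptySet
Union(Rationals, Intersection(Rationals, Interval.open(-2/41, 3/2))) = Union(Intersection(Interval.open(-2/41, 3/2), Rationals), Rationals)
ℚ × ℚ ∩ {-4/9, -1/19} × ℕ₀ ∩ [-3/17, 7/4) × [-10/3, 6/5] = {-1/19} × {0, 1}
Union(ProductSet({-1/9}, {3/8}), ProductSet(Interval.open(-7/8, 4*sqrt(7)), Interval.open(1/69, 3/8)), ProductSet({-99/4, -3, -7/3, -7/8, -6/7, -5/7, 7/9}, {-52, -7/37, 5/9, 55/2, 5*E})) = Union(ProductSet({-1/9}, {3/8}), ProductSet({-99/4, -3, -7/3, -7/8, -6/7, -5/7, 7/9}, {-52, -7/37, 5/9, 55/2, 5*E}), ProductSet(Interval.open(-7/8, 4*sqrt(7)), Interval.open(1/69, 3/8)))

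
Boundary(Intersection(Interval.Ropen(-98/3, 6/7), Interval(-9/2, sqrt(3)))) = {-9/2, 6/7}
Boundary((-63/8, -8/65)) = {-63/8, -8/65}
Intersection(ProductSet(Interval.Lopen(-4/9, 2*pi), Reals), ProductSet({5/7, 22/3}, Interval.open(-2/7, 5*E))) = ProductSet({5/7}, Interval.open(-2/7, 5*E))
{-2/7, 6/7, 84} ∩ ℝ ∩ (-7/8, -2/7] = {-2/7}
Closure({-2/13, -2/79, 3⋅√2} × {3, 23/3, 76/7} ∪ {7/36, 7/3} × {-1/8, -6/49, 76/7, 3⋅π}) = ({7/36, 7/3} × {-1/8, -6/49, 76/7, 3⋅π}) ∪ ({-2/13, -2/79, 3⋅√2} × {3, 23/3, 76/7})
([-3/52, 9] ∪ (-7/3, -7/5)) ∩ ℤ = {-2} ∪ {0, 1, …, 9}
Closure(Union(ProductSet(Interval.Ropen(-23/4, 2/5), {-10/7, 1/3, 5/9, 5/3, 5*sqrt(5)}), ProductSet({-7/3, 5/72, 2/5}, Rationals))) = Union(ProductSet({-7/3, 5/72, 2/5}, Reals), ProductSet(Interval(-23/4, 2/5), {-10/7, 1/3, 5/9, 5/3, 5*sqrt(5)}))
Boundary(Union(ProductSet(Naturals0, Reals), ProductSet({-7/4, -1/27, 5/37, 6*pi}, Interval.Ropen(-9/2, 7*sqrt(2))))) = Union(ProductSet({-7/4, -1/27, 5/37, 6*pi}, Interval(-9/2, 7*sqrt(2))), ProductSet(Naturals0, Reals))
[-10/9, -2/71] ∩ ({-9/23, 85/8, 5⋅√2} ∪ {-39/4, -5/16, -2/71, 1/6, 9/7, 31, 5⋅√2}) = {-9/23, -5/16, -2/71}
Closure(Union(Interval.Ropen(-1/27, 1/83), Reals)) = Interval(-oo, oo)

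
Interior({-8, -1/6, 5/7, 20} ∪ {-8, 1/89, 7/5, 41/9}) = ∅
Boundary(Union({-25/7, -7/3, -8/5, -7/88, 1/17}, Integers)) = Union({-25/7, -7/3, -8/5, -7/88, 1/17}, Integers)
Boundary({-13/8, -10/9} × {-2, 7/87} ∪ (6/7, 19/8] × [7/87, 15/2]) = ({-13/8, -10/9} × {-2, 7/87}) ∪ ({6/7, 19/8} × [7/87, 15/2]) ∪ ([6/7, 19/8] × {7/87, 15/2})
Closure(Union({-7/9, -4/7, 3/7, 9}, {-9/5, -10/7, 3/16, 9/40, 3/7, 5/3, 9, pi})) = {-9/5, -10/7, -7/9, -4/7, 3/16, 9/40, 3/7, 5/3, 9, pi}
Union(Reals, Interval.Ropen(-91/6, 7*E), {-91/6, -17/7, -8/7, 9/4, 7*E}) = Interval(-oo, oo)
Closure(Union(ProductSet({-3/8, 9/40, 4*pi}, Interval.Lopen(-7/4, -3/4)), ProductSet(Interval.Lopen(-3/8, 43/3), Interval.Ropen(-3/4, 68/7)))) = Union(ProductSet({-3/8, 43/3}, Interval(-3/4, 68/7)), ProductSet({-3/8, 9/40, 4*pi}, Interval(-7/4, -3/4)), ProductSet(Interval(-3/8, 43/3), {-3/4, 68/7}), ProductSet(Interval.Lopen(-3/8, 43/3), Interval.Ropen(-3/4, 68/7)))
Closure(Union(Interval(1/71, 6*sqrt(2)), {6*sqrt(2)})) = Interval(1/71, 6*sqrt(2))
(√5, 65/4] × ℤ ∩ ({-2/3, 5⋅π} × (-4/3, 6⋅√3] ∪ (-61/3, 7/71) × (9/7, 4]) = {5⋅π} × {-1, 0, …, 10}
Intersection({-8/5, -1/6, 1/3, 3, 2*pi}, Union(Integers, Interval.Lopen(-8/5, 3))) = {-1/6, 1/3, 3}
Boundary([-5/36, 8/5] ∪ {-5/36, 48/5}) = {-5/36, 8/5, 48/5}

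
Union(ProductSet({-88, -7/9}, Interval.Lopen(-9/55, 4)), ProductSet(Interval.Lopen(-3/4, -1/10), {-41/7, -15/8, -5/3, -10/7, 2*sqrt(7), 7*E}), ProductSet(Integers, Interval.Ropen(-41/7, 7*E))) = Union(ProductSet({-88, -7/9}, Interval.Lopen(-9/55, 4)), ProductSet(Integers, Interval.Ropen(-41/7, 7*E)), ProductSet(Interval.Lopen(-3/4, -1/10), {-41/7, -15/8, -5/3, -10/7, 2*sqrt(7), 7*E}))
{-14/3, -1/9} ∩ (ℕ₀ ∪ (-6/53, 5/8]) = {-1/9}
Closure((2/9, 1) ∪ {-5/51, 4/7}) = {-5/51} ∪ [2/9, 1]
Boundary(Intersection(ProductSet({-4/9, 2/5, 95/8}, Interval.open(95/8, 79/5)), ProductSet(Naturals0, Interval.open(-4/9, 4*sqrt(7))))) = EmptySet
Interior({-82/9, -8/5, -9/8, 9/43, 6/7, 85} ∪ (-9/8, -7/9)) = (-9/8, -7/9)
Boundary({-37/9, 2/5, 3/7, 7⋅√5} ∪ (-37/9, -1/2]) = {-37/9, -1/2, 2/5, 3/7, 7⋅√5}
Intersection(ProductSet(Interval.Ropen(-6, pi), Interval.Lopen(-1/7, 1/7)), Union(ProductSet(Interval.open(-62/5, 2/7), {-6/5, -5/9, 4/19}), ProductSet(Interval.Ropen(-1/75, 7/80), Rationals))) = ProductSet(Interval.Ropen(-1/75, 7/80), Intersection(Interval.Lopen(-1/7, 1/7), Rationals))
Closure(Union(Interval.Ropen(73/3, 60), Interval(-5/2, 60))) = Interval(-5/2, 60)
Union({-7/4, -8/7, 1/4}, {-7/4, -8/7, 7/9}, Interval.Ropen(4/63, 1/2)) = Union({-7/4, -8/7, 7/9}, Interval.Ropen(4/63, 1/2))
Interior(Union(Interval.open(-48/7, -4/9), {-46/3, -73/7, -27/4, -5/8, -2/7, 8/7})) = Interval.open(-48/7, -4/9)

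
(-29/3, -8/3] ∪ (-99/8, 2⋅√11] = (-99/8, 2⋅√11]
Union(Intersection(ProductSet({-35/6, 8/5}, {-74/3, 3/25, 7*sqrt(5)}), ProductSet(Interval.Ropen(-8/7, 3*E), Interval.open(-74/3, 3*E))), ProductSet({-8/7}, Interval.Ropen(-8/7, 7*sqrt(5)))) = Union(ProductSet({-8/7}, Interval.Ropen(-8/7, 7*sqrt(5))), ProductSet({8/5}, {3/25}))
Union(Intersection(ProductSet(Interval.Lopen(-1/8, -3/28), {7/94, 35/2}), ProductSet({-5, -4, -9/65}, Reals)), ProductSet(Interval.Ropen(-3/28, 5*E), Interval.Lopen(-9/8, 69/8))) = ProductSet(Interval.Ropen(-3/28, 5*E), Interval.Lopen(-9/8, 69/8))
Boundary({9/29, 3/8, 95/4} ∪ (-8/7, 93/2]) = {-8/7, 93/2}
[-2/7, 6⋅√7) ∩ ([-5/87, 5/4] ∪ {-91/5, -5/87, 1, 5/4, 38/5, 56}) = [-5/87, 5/4] ∪ {38/5}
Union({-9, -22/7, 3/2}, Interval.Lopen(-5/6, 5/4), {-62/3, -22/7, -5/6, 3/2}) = Union({-62/3, -9, -22/7, 3/2}, Interval(-5/6, 5/4))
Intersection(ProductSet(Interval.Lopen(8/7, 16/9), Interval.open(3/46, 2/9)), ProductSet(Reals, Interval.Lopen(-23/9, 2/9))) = ProductSet(Interval.Lopen(8/7, 16/9), Interval.open(3/46, 2/9))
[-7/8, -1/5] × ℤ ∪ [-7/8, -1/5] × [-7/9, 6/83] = [-7/8, -1/5] × (ℤ ∪ [-7/9, 6/83])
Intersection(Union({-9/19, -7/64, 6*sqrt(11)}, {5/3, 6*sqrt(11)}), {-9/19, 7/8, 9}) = {-9/19}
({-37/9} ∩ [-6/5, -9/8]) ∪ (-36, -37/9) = (-36, -37/9)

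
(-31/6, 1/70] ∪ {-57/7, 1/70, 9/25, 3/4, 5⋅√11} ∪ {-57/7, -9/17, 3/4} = {-57/7, 9/25, 3/4, 5⋅√11} ∪ (-31/6, 1/70]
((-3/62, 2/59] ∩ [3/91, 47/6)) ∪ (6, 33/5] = [3/91, 2/59] ∪ (6, 33/5]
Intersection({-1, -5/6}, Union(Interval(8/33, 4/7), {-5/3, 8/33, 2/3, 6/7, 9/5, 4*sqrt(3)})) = EmptySet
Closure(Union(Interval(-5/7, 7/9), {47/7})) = Union({47/7}, Interval(-5/7, 7/9))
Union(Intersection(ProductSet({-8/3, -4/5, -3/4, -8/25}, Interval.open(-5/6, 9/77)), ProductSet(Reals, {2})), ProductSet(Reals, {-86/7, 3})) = ProductSet(Reals, {-86/7, 3})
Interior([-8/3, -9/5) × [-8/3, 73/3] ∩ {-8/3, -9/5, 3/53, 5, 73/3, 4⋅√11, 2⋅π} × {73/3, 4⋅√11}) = ∅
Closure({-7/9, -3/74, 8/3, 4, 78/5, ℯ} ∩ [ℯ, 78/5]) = {4, 78/5, ℯ}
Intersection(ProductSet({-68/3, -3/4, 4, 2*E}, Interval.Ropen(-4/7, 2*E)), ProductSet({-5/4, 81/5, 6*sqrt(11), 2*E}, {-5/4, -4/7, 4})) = ProductSet({2*E}, {-4/7, 4})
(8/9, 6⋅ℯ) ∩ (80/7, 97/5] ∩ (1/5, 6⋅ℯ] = (80/7, 6⋅ℯ)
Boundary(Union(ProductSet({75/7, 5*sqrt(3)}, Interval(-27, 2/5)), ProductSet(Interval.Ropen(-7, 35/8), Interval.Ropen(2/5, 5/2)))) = Union(ProductSet({-7, 35/8}, Interval(2/5, 5/2)), ProductSet({75/7, 5*sqrt(3)}, Interval(-27, 2/5)), ProductSet(Interval(-7, 35/8), {2/5, 5/2}))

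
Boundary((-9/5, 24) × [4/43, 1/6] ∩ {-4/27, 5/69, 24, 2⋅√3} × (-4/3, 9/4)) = {-4/27, 5/69, 2⋅√3} × [4/43, 1/6]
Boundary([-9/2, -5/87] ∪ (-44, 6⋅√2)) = {-44, 6⋅√2}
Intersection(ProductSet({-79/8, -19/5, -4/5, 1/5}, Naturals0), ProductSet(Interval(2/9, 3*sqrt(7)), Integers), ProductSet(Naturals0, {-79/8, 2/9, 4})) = EmptySet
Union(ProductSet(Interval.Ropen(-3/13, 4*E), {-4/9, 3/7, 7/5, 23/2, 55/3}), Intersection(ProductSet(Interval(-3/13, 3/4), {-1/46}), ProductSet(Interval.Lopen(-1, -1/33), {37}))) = ProductSet(Interval.Ropen(-3/13, 4*E), {-4/9, 3/7, 7/5, 23/2, 55/3})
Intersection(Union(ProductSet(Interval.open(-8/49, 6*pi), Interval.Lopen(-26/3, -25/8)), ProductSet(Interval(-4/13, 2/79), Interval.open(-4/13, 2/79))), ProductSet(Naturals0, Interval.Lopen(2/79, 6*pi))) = EmptySet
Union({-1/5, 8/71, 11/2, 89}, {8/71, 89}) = {-1/5, 8/71, 11/2, 89}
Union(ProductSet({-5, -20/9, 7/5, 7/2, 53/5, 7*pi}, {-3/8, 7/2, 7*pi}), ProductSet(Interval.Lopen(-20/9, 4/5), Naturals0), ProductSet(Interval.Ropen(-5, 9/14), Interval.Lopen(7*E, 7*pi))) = Union(ProductSet({-5, -20/9, 7/5, 7/2, 53/5, 7*pi}, {-3/8, 7/2, 7*pi}), ProductSet(Interval.Ropen(-5, 9/14), Interval.Lopen(7*E, 7*pi)), ProductSet(Interval.Lopen(-20/9, 4/5), Naturals0))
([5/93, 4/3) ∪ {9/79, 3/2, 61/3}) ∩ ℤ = {1}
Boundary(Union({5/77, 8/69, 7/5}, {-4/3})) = {-4/3, 5/77, 8/69, 7/5}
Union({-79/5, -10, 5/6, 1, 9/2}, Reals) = Reals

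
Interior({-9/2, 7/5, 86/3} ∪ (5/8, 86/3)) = (5/8, 86/3)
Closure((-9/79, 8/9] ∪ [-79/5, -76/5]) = [-79/5, -76/5] ∪ [-9/79, 8/9]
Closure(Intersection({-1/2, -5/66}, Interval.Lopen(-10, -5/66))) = {-1/2, -5/66}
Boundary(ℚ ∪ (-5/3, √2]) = (-∞, -5/3] ∪ [√2, ∞)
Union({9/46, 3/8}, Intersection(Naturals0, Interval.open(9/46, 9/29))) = {9/46, 3/8}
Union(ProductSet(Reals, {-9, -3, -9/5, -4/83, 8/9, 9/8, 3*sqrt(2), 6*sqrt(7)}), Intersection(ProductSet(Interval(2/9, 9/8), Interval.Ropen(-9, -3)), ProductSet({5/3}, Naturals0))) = ProductSet(Reals, {-9, -3, -9/5, -4/83, 8/9, 9/8, 3*sqrt(2), 6*sqrt(7)})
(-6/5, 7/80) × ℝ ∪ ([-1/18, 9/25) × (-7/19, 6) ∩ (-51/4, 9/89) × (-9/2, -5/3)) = (-6/5, 7/80) × ℝ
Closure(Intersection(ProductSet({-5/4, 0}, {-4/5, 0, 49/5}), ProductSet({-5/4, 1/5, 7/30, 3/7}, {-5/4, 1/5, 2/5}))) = EmptySet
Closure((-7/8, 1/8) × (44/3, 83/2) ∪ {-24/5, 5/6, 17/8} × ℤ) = ({-24/5, 5/6, 17/8} × ℤ) ∪ ({-7/8, 1/8} × [44/3, 83/2]) ∪ ([-7/8, 1/8] × {44/3, 83/2}) ∪ ((-7/8, 1/8) × (44/3, 83/2))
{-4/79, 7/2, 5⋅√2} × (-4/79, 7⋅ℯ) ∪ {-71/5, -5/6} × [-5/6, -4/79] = ({-71/5, -5/6} × [-5/6, -4/79]) ∪ ({-4/79, 7/2, 5⋅√2} × (-4/79, 7⋅ℯ))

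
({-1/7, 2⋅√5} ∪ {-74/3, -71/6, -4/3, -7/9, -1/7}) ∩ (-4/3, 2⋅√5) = {-7/9, -1/7}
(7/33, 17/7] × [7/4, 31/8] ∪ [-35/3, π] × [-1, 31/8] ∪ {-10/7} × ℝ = ({-10/7} × ℝ) ∪ ([-35/3, π] × [-1, 31/8])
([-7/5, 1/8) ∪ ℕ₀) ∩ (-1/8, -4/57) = (-1/8, -4/57)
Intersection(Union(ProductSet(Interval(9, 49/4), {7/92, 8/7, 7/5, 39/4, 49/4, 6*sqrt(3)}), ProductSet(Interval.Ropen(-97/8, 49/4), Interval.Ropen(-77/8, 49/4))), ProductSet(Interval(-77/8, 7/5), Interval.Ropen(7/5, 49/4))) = ProductSet(Interval(-77/8, 7/5), Interval.Ropen(7/5, 49/4))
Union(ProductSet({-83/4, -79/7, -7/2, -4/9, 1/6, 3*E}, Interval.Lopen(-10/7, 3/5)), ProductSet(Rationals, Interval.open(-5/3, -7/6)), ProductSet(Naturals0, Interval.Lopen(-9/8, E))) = Union(ProductSet({-83/4, -79/7, -7/2, -4/9, 1/6, 3*E}, Interval.Lopen(-10/7, 3/5)), ProductSet(Naturals0, Interval.Lopen(-9/8, E)), ProductSet(Rationals, Interval.open(-5/3, -7/6)))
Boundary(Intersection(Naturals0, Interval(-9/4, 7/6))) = Range(0, 2, 1)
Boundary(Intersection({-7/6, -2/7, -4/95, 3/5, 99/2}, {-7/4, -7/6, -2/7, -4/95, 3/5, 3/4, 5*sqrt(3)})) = {-7/6, -2/7, -4/95, 3/5}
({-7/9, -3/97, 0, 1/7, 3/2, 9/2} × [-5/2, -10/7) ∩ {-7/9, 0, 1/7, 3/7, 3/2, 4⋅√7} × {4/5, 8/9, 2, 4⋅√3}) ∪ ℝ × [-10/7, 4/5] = ℝ × [-10/7, 4/5]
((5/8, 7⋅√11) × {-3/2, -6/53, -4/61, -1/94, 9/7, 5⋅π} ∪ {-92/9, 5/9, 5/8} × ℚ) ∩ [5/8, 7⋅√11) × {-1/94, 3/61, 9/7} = ({5/8} × {-1/94, 3/61, 9/7}) ∪ ((5/8, 7⋅√11) × {-1/94, 9/7})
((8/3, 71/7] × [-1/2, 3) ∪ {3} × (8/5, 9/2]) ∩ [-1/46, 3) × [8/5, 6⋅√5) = (8/3, 3) × [8/5, 3)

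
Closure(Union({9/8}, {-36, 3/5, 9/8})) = {-36, 3/5, 9/8}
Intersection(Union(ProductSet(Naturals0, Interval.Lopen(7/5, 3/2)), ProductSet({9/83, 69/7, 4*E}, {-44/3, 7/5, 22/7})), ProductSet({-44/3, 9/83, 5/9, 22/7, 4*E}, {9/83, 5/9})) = EmptySet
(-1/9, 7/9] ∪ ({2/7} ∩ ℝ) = (-1/9, 7/9]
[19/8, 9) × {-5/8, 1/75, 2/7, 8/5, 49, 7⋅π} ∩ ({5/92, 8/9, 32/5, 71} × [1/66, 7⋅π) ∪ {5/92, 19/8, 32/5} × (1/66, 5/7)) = ({32/5} × {2/7, 8/5}) ∪ ({19/8, 32/5} × {2/7})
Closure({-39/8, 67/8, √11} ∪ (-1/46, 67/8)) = {-39/8} ∪ [-1/46, 67/8]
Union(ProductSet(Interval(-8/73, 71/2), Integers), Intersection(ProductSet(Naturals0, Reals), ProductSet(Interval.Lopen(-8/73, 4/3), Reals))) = Union(ProductSet(Interval(-8/73, 71/2), Integers), ProductSet(Range(0, 2, 1), Reals))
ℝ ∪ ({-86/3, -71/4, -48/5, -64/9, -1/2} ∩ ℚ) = ℝ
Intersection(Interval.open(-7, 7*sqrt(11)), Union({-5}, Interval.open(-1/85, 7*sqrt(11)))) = Union({-5}, Interval.open(-1/85, 7*sqrt(11)))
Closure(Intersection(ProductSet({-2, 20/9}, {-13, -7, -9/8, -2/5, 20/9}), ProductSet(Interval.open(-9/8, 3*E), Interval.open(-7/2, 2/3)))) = ProductSet({20/9}, {-9/8, -2/5})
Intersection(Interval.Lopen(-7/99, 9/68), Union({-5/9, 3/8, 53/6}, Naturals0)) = Range(0, 1, 1)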